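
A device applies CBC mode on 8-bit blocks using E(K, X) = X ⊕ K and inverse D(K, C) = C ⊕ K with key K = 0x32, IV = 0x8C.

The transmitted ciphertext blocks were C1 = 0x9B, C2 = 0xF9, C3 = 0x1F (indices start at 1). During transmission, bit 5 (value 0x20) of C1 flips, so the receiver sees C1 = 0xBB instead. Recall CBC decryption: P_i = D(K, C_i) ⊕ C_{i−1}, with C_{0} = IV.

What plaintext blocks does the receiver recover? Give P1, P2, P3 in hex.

Only C1 changed, to 0xBB. In CBC, a change in C_i garbles P_i and flips the same bit in P_{i+1}. Decrypting the received ciphertext:
P1: D(K, 0xBB) = 0x89; 0x89 ⊕ 0x8C = 0x05.
P2: D(K, 0xF9) = 0xCB; 0xCB ⊕ 0xBB = 0x70.
P3: D(K, 0x1F) = 0x2D; 0x2D ⊕ 0xF9 = 0xD4.
Blocks that differ from the original plaintext: P1, P2.

P1 = 0x05, P2 = 0x70, P3 = 0xD4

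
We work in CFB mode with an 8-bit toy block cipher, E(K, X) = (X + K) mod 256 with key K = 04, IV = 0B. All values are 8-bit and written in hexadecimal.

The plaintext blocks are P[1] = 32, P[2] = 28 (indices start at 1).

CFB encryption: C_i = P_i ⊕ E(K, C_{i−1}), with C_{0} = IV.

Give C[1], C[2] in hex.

C[1]: E(K, 0B) = 0F; 32 ⊕ 0F = 3D.
C[2]: E(K, 3D) = 41; 28 ⊕ 41 = 69.

C[1] = 3D, C[2] = 69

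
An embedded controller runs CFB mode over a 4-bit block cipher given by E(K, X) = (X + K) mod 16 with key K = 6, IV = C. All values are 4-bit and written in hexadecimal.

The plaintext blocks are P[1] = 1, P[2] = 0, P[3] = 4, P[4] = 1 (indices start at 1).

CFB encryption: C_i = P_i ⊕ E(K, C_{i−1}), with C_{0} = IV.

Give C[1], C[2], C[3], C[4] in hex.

C[1]: E(K, C) = 2; 1 ⊕ 2 = 3.
C[2]: E(K, 3) = 9; 0 ⊕ 9 = 9.
C[3]: E(K, 9) = F; 4 ⊕ F = B.
C[4]: E(K, B) = 1; 1 ⊕ 1 = 0.

C[1] = 3, C[2] = 9, C[3] = B, C[4] = 0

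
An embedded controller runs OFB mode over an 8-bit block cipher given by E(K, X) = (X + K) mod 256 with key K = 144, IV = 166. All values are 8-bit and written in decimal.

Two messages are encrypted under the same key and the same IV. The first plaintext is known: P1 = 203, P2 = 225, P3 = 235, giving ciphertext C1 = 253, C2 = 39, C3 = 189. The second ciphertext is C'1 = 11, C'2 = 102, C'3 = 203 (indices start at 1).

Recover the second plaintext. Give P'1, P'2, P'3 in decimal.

P'1 = 61, P'2 = 160, P'3 = 157

In OFB with a reused IV, both messages share the same keystream S_i, so C_i ⊕ C'_i = P_i ⊕ P'_i and thus P'_i = P_i ⊕ C_i ⊕ C'_i.
P'1: 203 ⊕ 253 ⊕ 11 = 61.
P'2: 225 ⊕ 39 ⊕ 102 = 160.
P'3: 235 ⊕ 189 ⊕ 203 = 157.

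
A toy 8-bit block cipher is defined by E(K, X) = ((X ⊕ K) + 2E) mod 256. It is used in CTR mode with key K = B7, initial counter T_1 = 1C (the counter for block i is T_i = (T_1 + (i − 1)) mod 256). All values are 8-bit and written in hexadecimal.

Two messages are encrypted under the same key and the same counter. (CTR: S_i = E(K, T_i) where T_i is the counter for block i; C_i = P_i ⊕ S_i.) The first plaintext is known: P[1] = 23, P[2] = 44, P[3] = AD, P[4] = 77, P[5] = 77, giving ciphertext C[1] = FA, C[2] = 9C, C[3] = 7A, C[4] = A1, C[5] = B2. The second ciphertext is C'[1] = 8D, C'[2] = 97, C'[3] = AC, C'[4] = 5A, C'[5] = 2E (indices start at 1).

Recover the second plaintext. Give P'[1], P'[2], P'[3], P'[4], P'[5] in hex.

In CTR with a reused counter, both messages share the same keystream S_i, so C_i ⊕ C'_i = P_i ⊕ P'_i and thus P'_i = P_i ⊕ C_i ⊕ C'_i.
P'[1]: 23 ⊕ FA ⊕ 8D = 54.
P'[2]: 44 ⊕ 9C ⊕ 97 = 4F.
P'[3]: AD ⊕ 7A ⊕ AC = 7B.
P'[4]: 77 ⊕ A1 ⊕ 5A = 8C.
P'[5]: 77 ⊕ B2 ⊕ 2E = EB.

P'[1] = 54, P'[2] = 4F, P'[3] = 7B, P'[4] = 8C, P'[5] = EB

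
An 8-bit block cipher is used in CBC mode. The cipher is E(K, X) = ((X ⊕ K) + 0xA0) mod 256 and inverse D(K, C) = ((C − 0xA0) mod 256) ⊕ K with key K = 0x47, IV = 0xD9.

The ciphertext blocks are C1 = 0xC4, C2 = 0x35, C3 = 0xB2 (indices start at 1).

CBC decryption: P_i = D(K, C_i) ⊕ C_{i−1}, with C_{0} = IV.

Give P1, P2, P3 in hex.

P1: D(K, 0xC4) = 0x63; 0x63 ⊕ 0xD9 = 0xBA.
P2: D(K, 0x35) = 0xD2; 0xD2 ⊕ 0xC4 = 0x16.
P3: D(K, 0xB2) = 0x55; 0x55 ⊕ 0x35 = 0x60.

P1 = 0xBA, P2 = 0x16, P3 = 0x60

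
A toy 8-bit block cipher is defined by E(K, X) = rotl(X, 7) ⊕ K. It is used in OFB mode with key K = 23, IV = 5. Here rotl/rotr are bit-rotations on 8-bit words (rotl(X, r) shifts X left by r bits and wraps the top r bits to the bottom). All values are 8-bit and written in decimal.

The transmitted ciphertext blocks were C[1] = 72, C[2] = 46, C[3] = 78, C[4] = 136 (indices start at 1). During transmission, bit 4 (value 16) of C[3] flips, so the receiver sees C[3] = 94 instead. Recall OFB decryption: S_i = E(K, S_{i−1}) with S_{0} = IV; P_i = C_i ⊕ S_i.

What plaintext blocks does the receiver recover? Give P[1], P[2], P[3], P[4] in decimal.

P[1] = 221, P[2] = 243, P[3] = 167, P[4] = 99

Only C[3] changed, to 94. In OFB, a change in C_i flips the same bit in P_i only; the keystream is unaffected. Decrypting the received ciphertext:
P[1]: S = E(K, 5) = 149; 72 ⊕ 149 = 221.
P[2]: S = E(K, 149) = 221; 46 ⊕ 221 = 243.
P[3]: S = E(K, 221) = 249; 94 ⊕ 249 = 167.
P[4]: S = E(K, 249) = 235; 136 ⊕ 235 = 99.
Blocks that differ from the original plaintext: P[3].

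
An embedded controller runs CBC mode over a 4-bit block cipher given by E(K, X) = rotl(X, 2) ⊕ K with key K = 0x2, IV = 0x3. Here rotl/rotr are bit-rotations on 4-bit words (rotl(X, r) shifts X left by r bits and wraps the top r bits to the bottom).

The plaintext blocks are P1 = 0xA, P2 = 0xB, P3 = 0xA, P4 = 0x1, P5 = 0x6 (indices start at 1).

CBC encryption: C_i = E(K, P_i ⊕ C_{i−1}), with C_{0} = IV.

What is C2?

C2 = 0xD

C1: P1 ⊕ 0x3 = 0x9; E(K, 0x9) = 0x4.
C2: P2 ⊕ 0x4 = 0xF; E(K, 0xF) = 0xD.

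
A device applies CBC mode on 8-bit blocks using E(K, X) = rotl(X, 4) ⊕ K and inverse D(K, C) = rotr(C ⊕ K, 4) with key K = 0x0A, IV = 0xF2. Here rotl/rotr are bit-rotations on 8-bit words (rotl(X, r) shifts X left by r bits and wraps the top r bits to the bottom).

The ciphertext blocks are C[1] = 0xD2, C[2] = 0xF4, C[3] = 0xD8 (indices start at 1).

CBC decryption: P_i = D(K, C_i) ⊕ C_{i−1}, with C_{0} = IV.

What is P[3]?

P[3] = 0xD9

P[3]: D(K, 0xD8) = 0x2D; 0x2D ⊕ 0xF4 = 0xD9.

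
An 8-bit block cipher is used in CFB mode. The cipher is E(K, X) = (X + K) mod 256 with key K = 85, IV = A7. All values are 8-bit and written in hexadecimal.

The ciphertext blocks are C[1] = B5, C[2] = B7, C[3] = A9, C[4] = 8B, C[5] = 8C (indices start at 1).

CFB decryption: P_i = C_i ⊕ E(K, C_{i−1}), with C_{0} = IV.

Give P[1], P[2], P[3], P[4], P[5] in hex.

P[1] = 99, P[2] = 8D, P[3] = 95, P[4] = A5, P[5] = 9C

P[1]: E(K, A7) = 2C; B5 ⊕ 2C = 99.
P[2]: E(K, B5) = 3A; B7 ⊕ 3A = 8D.
P[3]: E(K, B7) = 3C; A9 ⊕ 3C = 95.
P[4]: E(K, A9) = 2E; 8B ⊕ 2E = A5.
P[5]: E(K, 8B) = 10; 8C ⊕ 10 = 9C.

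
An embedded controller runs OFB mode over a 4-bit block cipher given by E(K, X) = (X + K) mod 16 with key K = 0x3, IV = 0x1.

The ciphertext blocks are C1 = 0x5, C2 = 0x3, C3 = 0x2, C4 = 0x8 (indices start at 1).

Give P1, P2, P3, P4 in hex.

OFB decryption: S_i = E(K, S_{i−1}) with S_{0} = IV; P_i = C_i ⊕ S_i.
P1: S = E(K, 0x1) = 0x4; 0x5 ⊕ 0x4 = 0x1.
P2: S = E(K, 0x4) = 0x7; 0x3 ⊕ 0x7 = 0x4.
P3: S = E(K, 0x7) = 0xA; 0x2 ⊕ 0xA = 0x8.
P4: S = E(K, 0xA) = 0xD; 0x8 ⊕ 0xD = 0x5.

P1 = 0x1, P2 = 0x4, P3 = 0x8, P4 = 0x5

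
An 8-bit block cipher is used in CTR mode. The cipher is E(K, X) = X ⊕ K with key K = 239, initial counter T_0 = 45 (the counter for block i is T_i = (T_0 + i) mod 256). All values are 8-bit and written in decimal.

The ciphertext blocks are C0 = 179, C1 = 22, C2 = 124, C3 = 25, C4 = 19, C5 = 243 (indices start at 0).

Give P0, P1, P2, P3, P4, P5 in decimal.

CTR decryption: S_i = E(K, T_i) where T_i is the counter for block i; P_i = C_i ⊕ S_i.
P0: T = 45, S = E(K, T) = 194; 179 ⊕ 194 = 113.
P1: T = 46, S = E(K, T) = 193; 22 ⊕ 193 = 215.
P2: T = 47, S = E(K, T) = 192; 124 ⊕ 192 = 188.
P3: T = 48, S = E(K, T) = 223; 25 ⊕ 223 = 198.
P4: T = 49, S = E(K, T) = 222; 19 ⊕ 222 = 205.
P5: T = 50, S = E(K, T) = 221; 243 ⊕ 221 = 46.

P0 = 113, P1 = 215, P2 = 188, P3 = 198, P4 = 205, P5 = 46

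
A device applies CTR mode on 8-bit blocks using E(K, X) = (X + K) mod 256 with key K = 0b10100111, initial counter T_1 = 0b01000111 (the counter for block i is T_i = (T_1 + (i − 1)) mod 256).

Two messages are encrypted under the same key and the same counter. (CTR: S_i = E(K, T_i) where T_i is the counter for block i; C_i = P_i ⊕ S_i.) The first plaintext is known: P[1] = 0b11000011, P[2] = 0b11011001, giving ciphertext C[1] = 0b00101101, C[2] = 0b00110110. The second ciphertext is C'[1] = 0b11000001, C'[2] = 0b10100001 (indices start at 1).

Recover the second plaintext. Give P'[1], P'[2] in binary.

In CTR with a reused counter, both messages share the same keystream S_i, so C_i ⊕ C'_i = P_i ⊕ P'_i and thus P'_i = P_i ⊕ C_i ⊕ C'_i.
P'[1]: 0b11000011 ⊕ 0b00101101 ⊕ 0b11000001 = 0b00101111.
P'[2]: 0b11011001 ⊕ 0b00110110 ⊕ 0b10100001 = 0b01001110.

P'[1] = 0b00101111, P'[2] = 0b01001110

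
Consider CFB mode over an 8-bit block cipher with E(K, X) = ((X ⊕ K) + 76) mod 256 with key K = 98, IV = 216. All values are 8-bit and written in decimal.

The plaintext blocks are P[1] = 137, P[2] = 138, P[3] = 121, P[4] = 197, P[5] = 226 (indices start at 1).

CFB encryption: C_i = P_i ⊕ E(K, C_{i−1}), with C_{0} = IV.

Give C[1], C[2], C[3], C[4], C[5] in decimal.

C[1]: E(K, 216) = 6; 137 ⊕ 6 = 143.
C[2]: E(K, 143) = 57; 138 ⊕ 57 = 179.
C[3]: E(K, 179) = 29; 121 ⊕ 29 = 100.
C[4]: E(K, 100) = 82; 197 ⊕ 82 = 151.
C[5]: E(K, 151) = 65; 226 ⊕ 65 = 163.

C[1] = 143, C[2] = 179, C[3] = 100, C[4] = 151, C[5] = 163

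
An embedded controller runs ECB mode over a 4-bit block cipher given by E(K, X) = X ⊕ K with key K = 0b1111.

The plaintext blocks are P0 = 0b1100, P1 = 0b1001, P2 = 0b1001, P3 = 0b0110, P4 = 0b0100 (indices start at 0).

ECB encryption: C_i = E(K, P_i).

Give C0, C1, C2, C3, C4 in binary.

C0 = 0b0011, C1 = 0b0110, C2 = 0b0110, C3 = 0b1001, C4 = 0b1011

C0: E(K, 0b1100) = 0b0011.
C1: E(K, 0b1001) = 0b0110.
C2: E(K, 0b1001) = 0b0110.
C3: E(K, 0b0110) = 0b1001.
C4: E(K, 0b0100) = 0b1011.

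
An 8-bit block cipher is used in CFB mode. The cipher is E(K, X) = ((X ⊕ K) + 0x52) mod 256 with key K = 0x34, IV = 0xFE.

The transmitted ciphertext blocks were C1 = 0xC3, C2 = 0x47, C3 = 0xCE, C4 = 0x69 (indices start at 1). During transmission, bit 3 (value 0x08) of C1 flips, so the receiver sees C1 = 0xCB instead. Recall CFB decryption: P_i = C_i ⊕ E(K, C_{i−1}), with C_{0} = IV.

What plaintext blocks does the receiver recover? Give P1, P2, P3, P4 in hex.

P1 = 0xD7, P2 = 0x16, P3 = 0x0B, P4 = 0x25

Only C1 changed, to 0xCB. In CFB, a change in C_i flips the same bit in P_i and garbles P_{i+1}. Decrypting the received ciphertext:
P1: E(K, 0xFE) = 0x1C; 0xCB ⊕ 0x1C = 0xD7.
P2: E(K, 0xCB) = 0x51; 0x47 ⊕ 0x51 = 0x16.
P3: E(K, 0x47) = 0xC5; 0xCE ⊕ 0xC5 = 0x0B.
P4: E(K, 0xCE) = 0x4C; 0x69 ⊕ 0x4C = 0x25.
Blocks that differ from the original plaintext: P1, P2.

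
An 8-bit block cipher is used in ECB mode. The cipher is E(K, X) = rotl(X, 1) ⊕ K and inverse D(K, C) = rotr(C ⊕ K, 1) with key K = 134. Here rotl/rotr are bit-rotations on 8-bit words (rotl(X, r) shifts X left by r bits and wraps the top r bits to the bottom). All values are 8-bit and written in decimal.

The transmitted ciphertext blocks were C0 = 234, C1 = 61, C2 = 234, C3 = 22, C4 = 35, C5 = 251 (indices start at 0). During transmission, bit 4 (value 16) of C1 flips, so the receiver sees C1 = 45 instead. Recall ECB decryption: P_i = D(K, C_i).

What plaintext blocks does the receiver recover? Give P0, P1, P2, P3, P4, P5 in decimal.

Only C1 changed, to 45. In ECB, a change in C_i affects only P_i. Decrypting the received ciphertext:
P0: D(K, 234) = 54.
P1: D(K, 45) = 213.
P2: D(K, 234) = 54.
P3: D(K, 22) = 72.
P4: D(K, 35) = 210.
P5: D(K, 251) = 190.
Blocks that differ from the original plaintext: P1.

P0 = 54, P1 = 213, P2 = 54, P3 = 72, P4 = 210, P5 = 190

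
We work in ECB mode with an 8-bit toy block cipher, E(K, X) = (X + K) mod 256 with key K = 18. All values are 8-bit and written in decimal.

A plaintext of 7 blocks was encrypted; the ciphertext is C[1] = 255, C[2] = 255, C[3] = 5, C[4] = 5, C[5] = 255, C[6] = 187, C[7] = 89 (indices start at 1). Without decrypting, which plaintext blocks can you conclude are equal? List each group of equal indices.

P[1] = P[2] = P[5]; P[3] = P[4]

ECB encrypts each block independently with the same key, so equal ciphertext blocks imply equal plaintext blocks.
C[1] = C[2] = C[5] = 255, so P[1] = P[2] = P[5].
C[3] = C[4] = 5, so P[3] = P[4].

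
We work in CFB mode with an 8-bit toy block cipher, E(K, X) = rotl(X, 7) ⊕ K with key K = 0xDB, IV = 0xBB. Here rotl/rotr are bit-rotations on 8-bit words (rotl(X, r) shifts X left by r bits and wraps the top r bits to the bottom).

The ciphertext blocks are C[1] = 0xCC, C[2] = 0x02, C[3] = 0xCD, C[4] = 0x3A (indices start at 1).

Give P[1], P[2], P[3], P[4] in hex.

P[1] = 0xCA, P[2] = 0xBF, P[3] = 0x17, P[4] = 0x07

CFB decryption: P_i = C_i ⊕ E(K, C_{i−1}), with C_{0} = IV.
P[1]: E(K, 0xBB) = 0x06; 0xCC ⊕ 0x06 = 0xCA.
P[2]: E(K, 0xCC) = 0xBD; 0x02 ⊕ 0xBD = 0xBF.
P[3]: E(K, 0x02) = 0xDA; 0xCD ⊕ 0xDA = 0x17.
P[4]: E(K, 0xCD) = 0x3D; 0x3A ⊕ 0x3D = 0x07.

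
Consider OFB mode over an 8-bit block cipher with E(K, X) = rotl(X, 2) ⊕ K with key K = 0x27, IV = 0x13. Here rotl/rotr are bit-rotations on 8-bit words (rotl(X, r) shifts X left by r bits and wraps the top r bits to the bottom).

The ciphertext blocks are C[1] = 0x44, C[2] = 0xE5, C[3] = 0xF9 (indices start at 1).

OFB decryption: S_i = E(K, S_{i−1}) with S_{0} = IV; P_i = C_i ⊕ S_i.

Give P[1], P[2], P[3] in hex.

P[1]: S = E(K, 0x13) = 0x6B; 0x44 ⊕ 0x6B = 0x2F.
P[2]: S = E(K, 0x6B) = 0x8A; 0xE5 ⊕ 0x8A = 0x6F.
P[3]: S = E(K, 0x8A) = 0x0D; 0xF9 ⊕ 0x0D = 0xF4.

P[1] = 0x2F, P[2] = 0x6F, P[3] = 0xF4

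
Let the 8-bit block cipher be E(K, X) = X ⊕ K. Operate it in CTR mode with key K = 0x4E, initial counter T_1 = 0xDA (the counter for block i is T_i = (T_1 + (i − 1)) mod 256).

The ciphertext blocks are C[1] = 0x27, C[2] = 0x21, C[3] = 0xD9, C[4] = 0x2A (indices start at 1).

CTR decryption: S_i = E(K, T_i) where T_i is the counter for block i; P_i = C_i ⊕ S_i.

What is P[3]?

P[3]: T = 0xDC, S = E(K, T) = 0x92; 0xD9 ⊕ 0x92 = 0x4B.

P[3] = 0x4B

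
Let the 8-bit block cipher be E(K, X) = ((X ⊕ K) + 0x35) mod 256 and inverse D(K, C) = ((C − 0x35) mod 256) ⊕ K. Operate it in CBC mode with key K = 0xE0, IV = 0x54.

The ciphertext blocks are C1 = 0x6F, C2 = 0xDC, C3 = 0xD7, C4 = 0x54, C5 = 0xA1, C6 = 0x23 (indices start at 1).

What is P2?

P2 = 0x28

CBC decryption: P_i = D(K, C_i) ⊕ C_{i−1}, with C_{0} = IV.
P2: D(K, 0xDC) = 0x47; 0x47 ⊕ 0x6F = 0x28.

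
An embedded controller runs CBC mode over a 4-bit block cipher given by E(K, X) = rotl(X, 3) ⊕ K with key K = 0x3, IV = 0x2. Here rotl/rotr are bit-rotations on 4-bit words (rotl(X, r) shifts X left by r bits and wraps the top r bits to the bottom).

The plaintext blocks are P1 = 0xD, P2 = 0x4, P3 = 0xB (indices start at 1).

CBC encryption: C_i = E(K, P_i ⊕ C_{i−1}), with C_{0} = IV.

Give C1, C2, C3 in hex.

C1 = 0xC, C2 = 0x7, C3 = 0x5

C1: P1 ⊕ 0x2 = 0xF; E(K, 0xF) = 0xC.
C2: P2 ⊕ 0xC = 0x8; E(K, 0x8) = 0x7.
C3: P3 ⊕ 0x7 = 0xC; E(K, 0xC) = 0x5.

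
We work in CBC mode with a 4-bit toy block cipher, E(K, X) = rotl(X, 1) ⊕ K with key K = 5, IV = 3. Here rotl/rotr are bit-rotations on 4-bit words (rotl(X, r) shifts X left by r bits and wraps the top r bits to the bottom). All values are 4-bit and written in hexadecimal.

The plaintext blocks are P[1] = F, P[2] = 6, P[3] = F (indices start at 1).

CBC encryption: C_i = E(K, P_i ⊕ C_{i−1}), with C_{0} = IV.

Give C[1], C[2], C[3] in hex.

C[1] = C, C[2] = 0, C[3] = A

C[1]: P[1] ⊕ 3 = C; E(K, C) = C.
C[2]: P[2] ⊕ C = A; E(K, A) = 0.
C[3]: P[3] ⊕ 0 = F; E(K, F) = A.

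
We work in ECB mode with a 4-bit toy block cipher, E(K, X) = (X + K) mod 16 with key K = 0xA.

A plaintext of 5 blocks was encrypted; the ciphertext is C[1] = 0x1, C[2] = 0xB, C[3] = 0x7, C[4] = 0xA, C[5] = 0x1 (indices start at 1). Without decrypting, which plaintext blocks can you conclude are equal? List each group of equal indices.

ECB encrypts each block independently with the same key, so equal ciphertext blocks imply equal plaintext blocks.
C[1] = C[5] = 0x1, so P[1] = P[5].

P[1] = P[5]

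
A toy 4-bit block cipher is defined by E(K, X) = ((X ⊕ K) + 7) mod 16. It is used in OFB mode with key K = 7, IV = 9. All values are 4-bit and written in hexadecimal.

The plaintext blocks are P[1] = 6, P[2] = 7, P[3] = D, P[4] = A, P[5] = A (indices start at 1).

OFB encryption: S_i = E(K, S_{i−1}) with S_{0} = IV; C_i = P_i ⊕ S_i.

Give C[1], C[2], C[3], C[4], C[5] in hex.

C[1] = 3, C[2] = E, C[3] = 8, C[4] = 3, C[5] = F

C[1]: S = E(K, 9) = 5; 6 ⊕ 5 = 3.
C[2]: S = E(K, 5) = 9; 7 ⊕ 9 = E.
C[3]: S = E(K, 9) = 5; D ⊕ 5 = 8.
C[4]: S = E(K, 5) = 9; A ⊕ 9 = 3.
C[5]: S = E(K, 9) = 5; A ⊕ 5 = F.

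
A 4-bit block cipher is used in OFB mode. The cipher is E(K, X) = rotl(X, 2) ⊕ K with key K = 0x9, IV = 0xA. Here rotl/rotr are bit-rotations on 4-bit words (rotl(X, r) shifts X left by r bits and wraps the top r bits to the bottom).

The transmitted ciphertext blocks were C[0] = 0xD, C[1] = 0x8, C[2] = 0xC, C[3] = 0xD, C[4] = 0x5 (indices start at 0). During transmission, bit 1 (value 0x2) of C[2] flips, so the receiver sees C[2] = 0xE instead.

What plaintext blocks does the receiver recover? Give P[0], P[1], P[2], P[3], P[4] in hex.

OFB decryption: S_i = E(K, S_{i−1}) with S_{−1} = IV; P_i = C_i ⊕ S_i.
Only C[2] changed, to 0xE. In OFB, a change in C_i flips the same bit in P_i only; the keystream is unaffected. Decrypting the received ciphertext:
P[0]: S = E(K, 0xA) = 0x3; 0xD ⊕ 0x3 = 0xE.
P[1]: S = E(K, 0x3) = 0x5; 0x8 ⊕ 0x5 = 0xD.
P[2]: S = E(K, 0x5) = 0xC; 0xE ⊕ 0xC = 0x2.
P[3]: S = E(K, 0xC) = 0xA; 0xD ⊕ 0xA = 0x7.
P[4]: S = E(K, 0xA) = 0x3; 0x5 ⊕ 0x3 = 0x6.
Blocks that differ from the original plaintext: P[2].

P[0] = 0xE, P[1] = 0xD, P[2] = 0x2, P[3] = 0x7, P[4] = 0x6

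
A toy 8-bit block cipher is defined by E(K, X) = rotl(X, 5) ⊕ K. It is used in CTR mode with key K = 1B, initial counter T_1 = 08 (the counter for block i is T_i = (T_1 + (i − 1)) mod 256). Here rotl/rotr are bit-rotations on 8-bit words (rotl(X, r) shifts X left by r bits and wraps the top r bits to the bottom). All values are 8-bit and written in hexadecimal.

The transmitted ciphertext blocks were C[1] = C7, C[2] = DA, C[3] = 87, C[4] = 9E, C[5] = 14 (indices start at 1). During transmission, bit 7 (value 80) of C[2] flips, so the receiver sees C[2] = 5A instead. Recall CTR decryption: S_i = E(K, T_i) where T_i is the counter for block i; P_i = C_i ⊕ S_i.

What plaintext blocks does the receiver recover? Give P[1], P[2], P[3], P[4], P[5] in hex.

P[1] = DD, P[2] = 60, P[3] = DD, P[4] = E4, P[5] = 8E

Only C[2] changed, to 5A. In CTR, a change in C_i flips the same bit in P_i only; the keystream is unaffected. Decrypting the received ciphertext:
P[1]: T = 08, S = E(K, T) = 1A; C7 ⊕ 1A = DD.
P[2]: T = 09, S = E(K, T) = 3A; 5A ⊕ 3A = 60.
P[3]: T = 0A, S = E(K, T) = 5A; 87 ⊕ 5A = DD.
P[4]: T = 0B, S = E(K, T) = 7A; 9E ⊕ 7A = E4.
P[5]: T = 0C, S = E(K, T) = 9A; 14 ⊕ 9A = 8E.
Blocks that differ from the original plaintext: P[2].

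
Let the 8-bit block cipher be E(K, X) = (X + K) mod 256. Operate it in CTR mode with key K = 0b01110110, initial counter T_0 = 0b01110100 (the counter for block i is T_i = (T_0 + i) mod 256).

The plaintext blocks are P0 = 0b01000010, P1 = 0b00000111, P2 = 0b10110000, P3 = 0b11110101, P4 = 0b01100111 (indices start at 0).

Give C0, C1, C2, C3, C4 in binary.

CTR encryption: S_i = E(K, T_i) where T_i is the counter for block i; C_i = P_i ⊕ S_i.
C0: T = 0b01110100, S = E(K, T) = 0b11101010; 0b01000010 ⊕ 0b11101010 = 0b10101000.
C1: T = 0b01110101, S = E(K, T) = 0b11101011; 0b00000111 ⊕ 0b11101011 = 0b11101100.
C2: T = 0b01110110, S = E(K, T) = 0b11101100; 0b10110000 ⊕ 0b11101100 = 0b01011100.
C3: T = 0b01110111, S = E(K, T) = 0b11101101; 0b11110101 ⊕ 0b11101101 = 0b00011000.
C4: T = 0b01111000, S = E(K, T) = 0b11101110; 0b01100111 ⊕ 0b11101110 = 0b10001001.

C0 = 0b10101000, C1 = 0b11101100, C2 = 0b01011100, C3 = 0b00011000, C4 = 0b10001001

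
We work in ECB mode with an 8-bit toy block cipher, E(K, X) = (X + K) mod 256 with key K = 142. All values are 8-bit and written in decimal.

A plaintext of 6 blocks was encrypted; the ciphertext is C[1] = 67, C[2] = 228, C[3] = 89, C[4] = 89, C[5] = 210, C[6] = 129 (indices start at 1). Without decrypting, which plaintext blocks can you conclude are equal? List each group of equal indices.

P[3] = P[4]

ECB encrypts each block independently with the same key, so equal ciphertext blocks imply equal plaintext blocks.
C[3] = C[4] = 89, so P[3] = P[4].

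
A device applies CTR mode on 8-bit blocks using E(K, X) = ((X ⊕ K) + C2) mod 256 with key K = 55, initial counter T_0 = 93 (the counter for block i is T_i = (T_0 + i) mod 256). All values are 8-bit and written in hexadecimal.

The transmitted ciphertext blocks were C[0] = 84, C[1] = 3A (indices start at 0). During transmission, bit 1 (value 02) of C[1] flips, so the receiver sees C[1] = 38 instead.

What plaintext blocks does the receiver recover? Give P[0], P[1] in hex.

CTR decryption: S_i = E(K, T_i) where T_i is the counter for block i; P_i = C_i ⊕ S_i.
Only C[1] changed, to 38. In CTR, a change in C_i flips the same bit in P_i only; the keystream is unaffected. Decrypting the received ciphertext:
P[0]: T = 93, S = E(K, T) = 88; 84 ⊕ 88 = 0C.
P[1]: T = 94, S = E(K, T) = 83; 38 ⊕ 83 = BB.
Blocks that differ from the original plaintext: P[1].

P[0] = 0C, P[1] = BB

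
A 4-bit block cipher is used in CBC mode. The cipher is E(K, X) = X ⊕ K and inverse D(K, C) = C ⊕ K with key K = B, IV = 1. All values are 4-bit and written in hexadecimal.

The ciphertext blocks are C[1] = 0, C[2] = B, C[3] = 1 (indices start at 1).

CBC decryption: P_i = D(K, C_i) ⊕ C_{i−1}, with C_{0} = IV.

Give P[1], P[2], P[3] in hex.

P[1] = A, P[2] = 0, P[3] = 1

P[1]: D(K, 0) = B; B ⊕ 1 = A.
P[2]: D(K, B) = 0; 0 ⊕ 0 = 0.
P[3]: D(K, 1) = A; A ⊕ B = 1.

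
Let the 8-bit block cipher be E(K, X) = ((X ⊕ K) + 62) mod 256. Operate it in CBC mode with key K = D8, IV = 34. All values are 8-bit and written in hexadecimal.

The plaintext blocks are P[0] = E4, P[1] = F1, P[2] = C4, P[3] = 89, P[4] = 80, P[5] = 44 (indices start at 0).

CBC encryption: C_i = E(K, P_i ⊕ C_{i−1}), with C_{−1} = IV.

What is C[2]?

C[2] = 1B

C[0]: P[0] ⊕ 34 = D0; E(K, D0) = 6A.
C[1]: P[1] ⊕ 6A = 9B; E(K, 9B) = A5.
C[2]: P[2] ⊕ A5 = 61; E(K, 61) = 1B.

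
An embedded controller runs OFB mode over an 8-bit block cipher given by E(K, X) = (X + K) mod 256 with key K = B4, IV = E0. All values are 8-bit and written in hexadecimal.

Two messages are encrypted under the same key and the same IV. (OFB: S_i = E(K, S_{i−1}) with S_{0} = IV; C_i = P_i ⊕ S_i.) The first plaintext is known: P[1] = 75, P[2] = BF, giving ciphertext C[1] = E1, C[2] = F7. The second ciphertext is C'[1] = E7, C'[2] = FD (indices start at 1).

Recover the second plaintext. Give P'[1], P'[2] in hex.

In OFB with a reused IV, both messages share the same keystream S_i, so C_i ⊕ C'_i = P_i ⊕ P'_i and thus P'_i = P_i ⊕ C_i ⊕ C'_i.
P'[1]: 75 ⊕ E1 ⊕ E7 = 73.
P'[2]: BF ⊕ F7 ⊕ FD = B5.

P'[1] = 73, P'[2] = B5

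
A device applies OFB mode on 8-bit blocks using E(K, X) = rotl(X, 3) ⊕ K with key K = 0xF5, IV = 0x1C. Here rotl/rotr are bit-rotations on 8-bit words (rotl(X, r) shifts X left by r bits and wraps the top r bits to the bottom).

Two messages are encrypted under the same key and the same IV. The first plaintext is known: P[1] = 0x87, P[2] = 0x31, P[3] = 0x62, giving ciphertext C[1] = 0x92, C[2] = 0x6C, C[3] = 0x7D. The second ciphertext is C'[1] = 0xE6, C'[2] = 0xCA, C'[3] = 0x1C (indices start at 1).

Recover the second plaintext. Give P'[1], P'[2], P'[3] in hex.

In OFB with a reused IV, both messages share the same keystream S_i, so C_i ⊕ C'_i = P_i ⊕ P'_i and thus P'_i = P_i ⊕ C_i ⊕ C'_i.
P'[1]: 0x87 ⊕ 0x92 ⊕ 0xE6 = 0xF3.
P'[2]: 0x31 ⊕ 0x6C ⊕ 0xCA = 0x97.
P'[3]: 0x62 ⊕ 0x7D ⊕ 0x1C = 0x03.

P'[1] = 0xF3, P'[2] = 0x97, P'[3] = 0x03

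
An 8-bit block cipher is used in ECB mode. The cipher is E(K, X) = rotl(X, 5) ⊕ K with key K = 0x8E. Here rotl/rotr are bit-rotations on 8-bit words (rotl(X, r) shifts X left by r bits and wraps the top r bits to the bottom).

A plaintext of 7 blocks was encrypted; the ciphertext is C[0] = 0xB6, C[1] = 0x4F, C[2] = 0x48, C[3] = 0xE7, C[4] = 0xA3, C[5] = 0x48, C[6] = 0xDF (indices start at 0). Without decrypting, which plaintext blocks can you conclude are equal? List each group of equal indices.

ECB encrypts each block independently with the same key, so equal ciphertext blocks imply equal plaintext blocks.
C[2] = C[5] = 0x48, so P[2] = P[5].

P[2] = P[5]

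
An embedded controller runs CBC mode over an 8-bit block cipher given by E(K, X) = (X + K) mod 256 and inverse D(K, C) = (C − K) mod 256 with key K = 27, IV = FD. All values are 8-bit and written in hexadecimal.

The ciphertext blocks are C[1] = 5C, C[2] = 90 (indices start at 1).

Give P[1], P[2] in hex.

P[1] = C8, P[2] = 35

CBC decryption: P_i = D(K, C_i) ⊕ C_{i−1}, with C_{0} = IV.
P[1]: D(K, 5C) = 35; 35 ⊕ FD = C8.
P[2]: D(K, 90) = 69; 69 ⊕ 5C = 35.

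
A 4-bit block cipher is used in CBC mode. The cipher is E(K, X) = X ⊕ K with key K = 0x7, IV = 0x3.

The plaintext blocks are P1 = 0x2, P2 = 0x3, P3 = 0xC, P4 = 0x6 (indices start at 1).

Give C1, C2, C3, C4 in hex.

CBC encryption: C_i = E(K, P_i ⊕ C_{i−1}), with C_{0} = IV.
C1: P1 ⊕ 0x3 = 0x1; E(K, 0x1) = 0x6.
C2: P2 ⊕ 0x6 = 0x5; E(K, 0x5) = 0x2.
C3: P3 ⊕ 0x2 = 0xE; E(K, 0xE) = 0x9.
C4: P4 ⊕ 0x9 = 0xF; E(K, 0xF) = 0x8.

C1 = 0x6, C2 = 0x2, C3 = 0x9, C4 = 0x8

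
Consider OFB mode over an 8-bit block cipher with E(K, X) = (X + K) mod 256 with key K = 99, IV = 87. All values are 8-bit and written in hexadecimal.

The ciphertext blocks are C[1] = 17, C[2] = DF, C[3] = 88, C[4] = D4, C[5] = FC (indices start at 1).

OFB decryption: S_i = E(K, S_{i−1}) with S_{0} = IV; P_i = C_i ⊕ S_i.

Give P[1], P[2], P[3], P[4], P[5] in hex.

P[1] = 37, P[2] = 66, P[3] = DA, P[4] = 3F, P[5] = 78

P[1]: S = E(K, 87) = 20; 17 ⊕ 20 = 37.
P[2]: S = E(K, 20) = B9; DF ⊕ B9 = 66.
P[3]: S = E(K, B9) = 52; 88 ⊕ 52 = DA.
P[4]: S = E(K, 52) = EB; D4 ⊕ EB = 3F.
P[5]: S = E(K, EB) = 84; FC ⊕ 84 = 78.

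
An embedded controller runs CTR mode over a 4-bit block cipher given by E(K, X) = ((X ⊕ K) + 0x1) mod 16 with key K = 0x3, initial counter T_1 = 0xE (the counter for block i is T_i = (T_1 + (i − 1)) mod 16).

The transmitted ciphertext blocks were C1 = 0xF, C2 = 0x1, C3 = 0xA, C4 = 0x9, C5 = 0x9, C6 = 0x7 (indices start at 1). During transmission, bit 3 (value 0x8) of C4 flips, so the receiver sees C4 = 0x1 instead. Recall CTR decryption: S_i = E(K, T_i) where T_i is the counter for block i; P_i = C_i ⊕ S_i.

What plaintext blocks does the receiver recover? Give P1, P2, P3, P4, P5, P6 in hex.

Only C4 changed, to 0x1. In CTR, a change in C_i flips the same bit in P_i only; the keystream is unaffected. Decrypting the received ciphertext:
P1: T = 0xE, S = E(K, T) = 0xE; 0xF ⊕ 0xE = 0x1.
P2: T = 0xF, S = E(K, T) = 0xD; 0x1 ⊕ 0xD = 0xC.
P3: T = 0x0, S = E(K, T) = 0x4; 0xA ⊕ 0x4 = 0xE.
P4: T = 0x1, S = E(K, T) = 0x3; 0x1 ⊕ 0x3 = 0x2.
P5: T = 0x2, S = E(K, T) = 0x2; 0x9 ⊕ 0x2 = 0xB.
P6: T = 0x3, S = E(K, T) = 0x1; 0x7 ⊕ 0x1 = 0x6.
Blocks that differ from the original plaintext: P4.

P1 = 0x1, P2 = 0xC, P3 = 0xE, P4 = 0x2, P5 = 0xB, P6 = 0x6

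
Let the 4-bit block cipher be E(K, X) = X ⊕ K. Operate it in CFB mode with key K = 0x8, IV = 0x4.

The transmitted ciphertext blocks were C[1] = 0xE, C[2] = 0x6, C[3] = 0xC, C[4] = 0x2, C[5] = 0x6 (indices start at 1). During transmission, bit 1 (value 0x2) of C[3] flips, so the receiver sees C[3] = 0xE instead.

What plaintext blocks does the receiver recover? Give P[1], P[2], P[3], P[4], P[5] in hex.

CFB decryption: P_i = C_i ⊕ E(K, C_{i−1}), with C_{0} = IV.
Only C[3] changed, to 0xE. In CFB, a change in C_i flips the same bit in P_i and garbles P_{i+1}. Decrypting the received ciphertext:
P[1]: E(K, 0x4) = 0xC; 0xE ⊕ 0xC = 0x2.
P[2]: E(K, 0xE) = 0x6; 0x6 ⊕ 0x6 = 0x0.
P[3]: E(K, 0x6) = 0xE; 0xE ⊕ 0xE = 0x0.
P[4]: E(K, 0xE) = 0x6; 0x2 ⊕ 0x6 = 0x4.
P[5]: E(K, 0x2) = 0xA; 0x6 ⊕ 0xA = 0xC.
Blocks that differ from the original plaintext: P[3], P[4].

P[1] = 0x2, P[2] = 0x0, P[3] = 0x0, P[4] = 0x4, P[5] = 0xC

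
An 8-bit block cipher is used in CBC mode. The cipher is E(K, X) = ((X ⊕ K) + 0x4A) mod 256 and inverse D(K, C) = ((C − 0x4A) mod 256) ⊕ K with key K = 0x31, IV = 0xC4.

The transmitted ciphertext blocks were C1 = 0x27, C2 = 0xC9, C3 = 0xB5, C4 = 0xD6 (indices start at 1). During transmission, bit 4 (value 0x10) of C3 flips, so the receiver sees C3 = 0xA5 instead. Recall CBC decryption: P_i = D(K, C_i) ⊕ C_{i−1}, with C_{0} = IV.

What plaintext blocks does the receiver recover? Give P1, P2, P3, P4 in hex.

Only C3 changed, to 0xA5. In CBC, a change in C_i garbles P_i and flips the same bit in P_{i+1}. Decrypting the received ciphertext:
P1: D(K, 0x27) = 0xEC; 0xEC ⊕ 0xC4 = 0x28.
P2: D(K, 0xC9) = 0x4E; 0x4E ⊕ 0x27 = 0x69.
P3: D(K, 0xA5) = 0x6A; 0x6A ⊕ 0xC9 = 0xA3.
P4: D(K, 0xD6) = 0xBD; 0xBD ⊕ 0xA5 = 0x18.
Blocks that differ from the original plaintext: P3, P4.

P1 = 0x28, P2 = 0x69, P3 = 0xA3, P4 = 0x18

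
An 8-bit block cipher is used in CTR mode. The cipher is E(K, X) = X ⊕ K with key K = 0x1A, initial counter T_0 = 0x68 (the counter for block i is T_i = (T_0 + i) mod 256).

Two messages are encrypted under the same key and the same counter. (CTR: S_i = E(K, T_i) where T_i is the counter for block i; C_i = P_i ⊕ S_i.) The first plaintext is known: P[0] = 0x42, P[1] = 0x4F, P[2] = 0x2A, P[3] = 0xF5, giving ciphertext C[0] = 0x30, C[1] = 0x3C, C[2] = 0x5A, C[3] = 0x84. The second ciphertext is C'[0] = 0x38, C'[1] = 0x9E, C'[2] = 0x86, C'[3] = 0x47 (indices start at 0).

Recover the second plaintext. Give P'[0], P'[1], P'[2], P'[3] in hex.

P'[0] = 0x4A, P'[1] = 0xED, P'[2] = 0xF6, P'[3] = 0x36

In CTR with a reused counter, both messages share the same keystream S_i, so C_i ⊕ C'_i = P_i ⊕ P'_i and thus P'_i = P_i ⊕ C_i ⊕ C'_i.
P'[0]: 0x42 ⊕ 0x30 ⊕ 0x38 = 0x4A.
P'[1]: 0x4F ⊕ 0x3C ⊕ 0x9E = 0xED.
P'[2]: 0x2A ⊕ 0x5A ⊕ 0x86 = 0xF6.
P'[3]: 0xF5 ⊕ 0x84 ⊕ 0x47 = 0x36.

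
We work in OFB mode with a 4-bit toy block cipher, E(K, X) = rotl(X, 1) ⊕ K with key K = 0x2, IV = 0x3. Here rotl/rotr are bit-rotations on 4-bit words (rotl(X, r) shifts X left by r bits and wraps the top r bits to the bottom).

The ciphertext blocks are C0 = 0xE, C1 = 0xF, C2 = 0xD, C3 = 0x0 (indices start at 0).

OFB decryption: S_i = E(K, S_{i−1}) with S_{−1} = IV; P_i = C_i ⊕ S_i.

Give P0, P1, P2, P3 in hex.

P0: S = E(K, 0x3) = 0x4; 0xE ⊕ 0x4 = 0xA.
P1: S = E(K, 0x4) = 0xA; 0xF ⊕ 0xA = 0x5.
P2: S = E(K, 0xA) = 0x7; 0xD ⊕ 0x7 = 0xA.
P3: S = E(K, 0x7) = 0xC; 0x0 ⊕ 0xC = 0xC.

P0 = 0xA, P1 = 0x5, P2 = 0xA, P3 = 0xC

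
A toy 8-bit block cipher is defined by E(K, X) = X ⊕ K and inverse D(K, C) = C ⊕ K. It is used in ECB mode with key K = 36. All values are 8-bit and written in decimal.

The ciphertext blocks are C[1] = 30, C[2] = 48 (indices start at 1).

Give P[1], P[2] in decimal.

ECB decryption: P_i = D(K, C_i).
P[1]: D(K, 30) = 58.
P[2]: D(K, 48) = 20.

P[1] = 58, P[2] = 20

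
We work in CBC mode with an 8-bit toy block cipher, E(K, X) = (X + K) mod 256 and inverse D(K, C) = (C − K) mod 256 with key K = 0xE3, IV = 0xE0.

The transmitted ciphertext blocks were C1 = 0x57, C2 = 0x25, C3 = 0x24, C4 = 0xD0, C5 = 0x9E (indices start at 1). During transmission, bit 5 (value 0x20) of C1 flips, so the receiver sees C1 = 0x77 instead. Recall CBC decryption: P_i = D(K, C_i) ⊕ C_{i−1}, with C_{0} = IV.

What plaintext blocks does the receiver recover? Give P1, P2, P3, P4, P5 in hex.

P1 = 0x74, P2 = 0x35, P3 = 0x64, P4 = 0xC9, P5 = 0x6B

Only C1 changed, to 0x77. In CBC, a change in C_i garbles P_i and flips the same bit in P_{i+1}. Decrypting the received ciphertext:
P1: D(K, 0x77) = 0x94; 0x94 ⊕ 0xE0 = 0x74.
P2: D(K, 0x25) = 0x42; 0x42 ⊕ 0x77 = 0x35.
P3: D(K, 0x24) = 0x41; 0x41 ⊕ 0x25 = 0x64.
P4: D(K, 0xD0) = 0xED; 0xED ⊕ 0x24 = 0xC9.
P5: D(K, 0x9E) = 0xBB; 0xBB ⊕ 0xD0 = 0x6B.
Blocks that differ from the original plaintext: P1, P2.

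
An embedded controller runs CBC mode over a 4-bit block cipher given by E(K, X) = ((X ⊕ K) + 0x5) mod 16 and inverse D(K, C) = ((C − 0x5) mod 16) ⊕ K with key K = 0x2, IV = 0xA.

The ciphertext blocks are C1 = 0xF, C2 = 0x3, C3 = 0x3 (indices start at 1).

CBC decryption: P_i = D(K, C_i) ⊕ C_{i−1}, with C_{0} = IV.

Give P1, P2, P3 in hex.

P1: D(K, 0xF) = 0x8; 0x8 ⊕ 0xA = 0x2.
P2: D(K, 0x3) = 0xC; 0xC ⊕ 0xF = 0x3.
P3: D(K, 0x3) = 0xC; 0xC ⊕ 0x3 = 0xF.

P1 = 0x2, P2 = 0x3, P3 = 0xF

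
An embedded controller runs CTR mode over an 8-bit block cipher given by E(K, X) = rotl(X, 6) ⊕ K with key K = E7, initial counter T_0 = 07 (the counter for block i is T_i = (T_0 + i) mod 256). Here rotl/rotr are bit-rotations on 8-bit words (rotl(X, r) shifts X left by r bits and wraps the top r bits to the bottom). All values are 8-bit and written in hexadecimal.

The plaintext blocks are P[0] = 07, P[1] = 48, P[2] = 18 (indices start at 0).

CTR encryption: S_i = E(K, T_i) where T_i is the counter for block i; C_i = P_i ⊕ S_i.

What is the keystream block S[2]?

A5

C[0]: T = 07, S = E(K, T) = 26; 07 ⊕ 26 = 21.
C[1]: T = 08, S = E(K, T) = E5; 48 ⊕ E5 = AD.
C[2]: T = 09, S = E(K, T) = A5; 18 ⊕ A5 = BD.
So S[2] = A5.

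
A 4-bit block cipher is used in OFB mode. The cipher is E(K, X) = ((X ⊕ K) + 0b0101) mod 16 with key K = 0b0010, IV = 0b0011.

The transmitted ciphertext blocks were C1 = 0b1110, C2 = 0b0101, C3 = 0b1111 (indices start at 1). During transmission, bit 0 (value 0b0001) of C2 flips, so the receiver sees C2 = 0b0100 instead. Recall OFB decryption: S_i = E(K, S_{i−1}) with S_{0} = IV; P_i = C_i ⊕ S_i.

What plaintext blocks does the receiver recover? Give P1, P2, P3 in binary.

P1 = 0b1000, P2 = 0b1101, P3 = 0b1111

Only C2 changed, to 0b0100. In OFB, a change in C_i flips the same bit in P_i only; the keystream is unaffected. Decrypting the received ciphertext:
P1: S = E(K, 0b0011) = 0b0110; 0b1110 ⊕ 0b0110 = 0b1000.
P2: S = E(K, 0b0110) = 0b1001; 0b0100 ⊕ 0b1001 = 0b1101.
P3: S = E(K, 0b1001) = 0b0000; 0b1111 ⊕ 0b0000 = 0b1111.
Blocks that differ from the original plaintext: P2.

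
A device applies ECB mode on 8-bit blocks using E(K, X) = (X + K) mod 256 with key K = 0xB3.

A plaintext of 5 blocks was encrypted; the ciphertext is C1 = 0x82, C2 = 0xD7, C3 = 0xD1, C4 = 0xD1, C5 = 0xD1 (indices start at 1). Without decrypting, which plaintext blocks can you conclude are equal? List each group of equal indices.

P3 = P4 = P5

ECB encrypts each block independently with the same key, so equal ciphertext blocks imply equal plaintext blocks.
C3 = C4 = C5 = 0xD1, so P3 = P4 = P5.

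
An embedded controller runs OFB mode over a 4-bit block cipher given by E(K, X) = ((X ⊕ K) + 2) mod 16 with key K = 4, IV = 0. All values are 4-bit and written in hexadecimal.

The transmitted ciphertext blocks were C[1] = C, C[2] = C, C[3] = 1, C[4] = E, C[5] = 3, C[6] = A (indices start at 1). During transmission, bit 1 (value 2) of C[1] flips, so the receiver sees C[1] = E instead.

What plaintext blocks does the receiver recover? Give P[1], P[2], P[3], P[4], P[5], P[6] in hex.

P[1] = 8, P[2] = 8, P[3] = 3, P[4] = 6, P[5] = D, P[6] = 6

OFB decryption: S_i = E(K, S_{i−1}) with S_{0} = IV; P_i = C_i ⊕ S_i.
Only C[1] changed, to E. In OFB, a change in C_i flips the same bit in P_i only; the keystream is unaffected. Decrypting the received ciphertext:
P[1]: S = E(K, 0) = 6; E ⊕ 6 = 8.
P[2]: S = E(K, 6) = 4; C ⊕ 4 = 8.
P[3]: S = E(K, 4) = 2; 1 ⊕ 2 = 3.
P[4]: S = E(K, 2) = 8; E ⊕ 8 = 6.
P[5]: S = E(K, 8) = E; 3 ⊕ E = D.
P[6]: S = E(K, E) = C; A ⊕ C = 6.
Blocks that differ from the original plaintext: P[1].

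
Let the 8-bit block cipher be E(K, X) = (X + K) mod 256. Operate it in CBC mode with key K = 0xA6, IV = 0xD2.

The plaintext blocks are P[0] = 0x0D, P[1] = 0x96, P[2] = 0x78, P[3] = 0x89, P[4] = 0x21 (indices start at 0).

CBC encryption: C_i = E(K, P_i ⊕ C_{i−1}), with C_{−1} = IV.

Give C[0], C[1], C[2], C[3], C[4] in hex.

C[0] = 0x85, C[1] = 0xB9, C[2] = 0x67, C[3] = 0x94, C[4] = 0x5B

C[0]: P[0] ⊕ 0xD2 = 0xDF; E(K, 0xDF) = 0x85.
C[1]: P[1] ⊕ 0x85 = 0x13; E(K, 0x13) = 0xB9.
C[2]: P[2] ⊕ 0xB9 = 0xC1; E(K, 0xC1) = 0x67.
C[3]: P[3] ⊕ 0x67 = 0xEE; E(K, 0xEE) = 0x94.
C[4]: P[4] ⊕ 0x94 = 0xB5; E(K, 0xB5) = 0x5B.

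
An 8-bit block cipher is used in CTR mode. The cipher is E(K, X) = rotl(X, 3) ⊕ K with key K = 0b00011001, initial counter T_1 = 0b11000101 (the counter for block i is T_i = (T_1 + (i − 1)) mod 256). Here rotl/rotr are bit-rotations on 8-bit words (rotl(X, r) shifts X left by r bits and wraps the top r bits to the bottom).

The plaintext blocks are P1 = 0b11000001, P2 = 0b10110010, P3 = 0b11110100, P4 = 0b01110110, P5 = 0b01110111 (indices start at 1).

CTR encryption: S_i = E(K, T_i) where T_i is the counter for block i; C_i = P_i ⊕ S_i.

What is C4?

C4 = 0b00101001

C1: T = 0b11000101, S = E(K, T) = 0b00110111; 0b11000001 ⊕ 0b00110111 = 0b11110110.
C2: T = 0b11000110, S = E(K, T) = 0b00101111; 0b10110010 ⊕ 0b00101111 = 0b10011101.
C3: T = 0b11000111, S = E(K, T) = 0b00100111; 0b11110100 ⊕ 0b00100111 = 0b11010011.
C4: T = 0b11001000, S = E(K, T) = 0b01011111; 0b01110110 ⊕ 0b01011111 = 0b00101001.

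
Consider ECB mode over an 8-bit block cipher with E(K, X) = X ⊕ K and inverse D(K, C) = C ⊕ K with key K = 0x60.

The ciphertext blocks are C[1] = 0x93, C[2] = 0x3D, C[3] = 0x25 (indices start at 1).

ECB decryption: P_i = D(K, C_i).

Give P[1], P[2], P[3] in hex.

P[1] = 0xF3, P[2] = 0x5D, P[3] = 0x45

P[1]: D(K, 0x93) = 0xF3.
P[2]: D(K, 0x3D) = 0x5D.
P[3]: D(K, 0x25) = 0x45.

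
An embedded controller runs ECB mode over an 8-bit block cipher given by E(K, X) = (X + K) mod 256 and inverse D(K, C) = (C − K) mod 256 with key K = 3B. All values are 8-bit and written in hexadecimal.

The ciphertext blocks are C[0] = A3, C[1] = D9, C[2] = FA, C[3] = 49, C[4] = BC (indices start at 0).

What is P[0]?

P[0] = 68

ECB decryption: P_i = D(K, C_i).
P[0]: D(K, A3) = 68.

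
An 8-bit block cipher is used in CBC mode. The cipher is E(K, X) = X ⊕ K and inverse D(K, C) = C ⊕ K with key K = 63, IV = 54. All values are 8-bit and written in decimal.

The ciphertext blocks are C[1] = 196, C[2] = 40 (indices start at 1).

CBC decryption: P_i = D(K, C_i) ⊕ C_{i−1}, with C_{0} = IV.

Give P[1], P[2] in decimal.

P[1]: D(K, 196) = 251; 251 ⊕ 54 = 205.
P[2]: D(K, 40) = 23; 23 ⊕ 196 = 211.

P[1] = 205, P[2] = 211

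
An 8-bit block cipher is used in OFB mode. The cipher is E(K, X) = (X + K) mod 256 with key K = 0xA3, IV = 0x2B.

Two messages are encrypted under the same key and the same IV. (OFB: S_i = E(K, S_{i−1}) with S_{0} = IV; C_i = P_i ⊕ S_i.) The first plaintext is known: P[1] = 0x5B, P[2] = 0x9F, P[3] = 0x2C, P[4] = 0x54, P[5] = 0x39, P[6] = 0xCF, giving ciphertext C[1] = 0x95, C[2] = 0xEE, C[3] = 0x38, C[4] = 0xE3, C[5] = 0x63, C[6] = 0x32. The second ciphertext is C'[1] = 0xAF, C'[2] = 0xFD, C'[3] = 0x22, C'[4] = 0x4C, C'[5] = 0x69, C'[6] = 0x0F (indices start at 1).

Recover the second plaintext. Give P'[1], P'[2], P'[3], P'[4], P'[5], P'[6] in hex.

In OFB with a reused IV, both messages share the same keystream S_i, so C_i ⊕ C'_i = P_i ⊕ P'_i and thus P'_i = P_i ⊕ C_i ⊕ C'_i.
P'[1]: 0x5B ⊕ 0x95 ⊕ 0xAF = 0x61.
P'[2]: 0x9F ⊕ 0xEE ⊕ 0xFD = 0x8C.
P'[3]: 0x2C ⊕ 0x38 ⊕ 0x22 = 0x36.
P'[4]: 0x54 ⊕ 0xE3 ⊕ 0x4C = 0xFB.
P'[5]: 0x39 ⊕ 0x63 ⊕ 0x69 = 0x33.
P'[6]: 0xCF ⊕ 0x32 ⊕ 0x0F = 0xF2.

P'[1] = 0x61, P'[2] = 0x8C, P'[3] = 0x36, P'[4] = 0xFB, P'[5] = 0x33, P'[6] = 0xF2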